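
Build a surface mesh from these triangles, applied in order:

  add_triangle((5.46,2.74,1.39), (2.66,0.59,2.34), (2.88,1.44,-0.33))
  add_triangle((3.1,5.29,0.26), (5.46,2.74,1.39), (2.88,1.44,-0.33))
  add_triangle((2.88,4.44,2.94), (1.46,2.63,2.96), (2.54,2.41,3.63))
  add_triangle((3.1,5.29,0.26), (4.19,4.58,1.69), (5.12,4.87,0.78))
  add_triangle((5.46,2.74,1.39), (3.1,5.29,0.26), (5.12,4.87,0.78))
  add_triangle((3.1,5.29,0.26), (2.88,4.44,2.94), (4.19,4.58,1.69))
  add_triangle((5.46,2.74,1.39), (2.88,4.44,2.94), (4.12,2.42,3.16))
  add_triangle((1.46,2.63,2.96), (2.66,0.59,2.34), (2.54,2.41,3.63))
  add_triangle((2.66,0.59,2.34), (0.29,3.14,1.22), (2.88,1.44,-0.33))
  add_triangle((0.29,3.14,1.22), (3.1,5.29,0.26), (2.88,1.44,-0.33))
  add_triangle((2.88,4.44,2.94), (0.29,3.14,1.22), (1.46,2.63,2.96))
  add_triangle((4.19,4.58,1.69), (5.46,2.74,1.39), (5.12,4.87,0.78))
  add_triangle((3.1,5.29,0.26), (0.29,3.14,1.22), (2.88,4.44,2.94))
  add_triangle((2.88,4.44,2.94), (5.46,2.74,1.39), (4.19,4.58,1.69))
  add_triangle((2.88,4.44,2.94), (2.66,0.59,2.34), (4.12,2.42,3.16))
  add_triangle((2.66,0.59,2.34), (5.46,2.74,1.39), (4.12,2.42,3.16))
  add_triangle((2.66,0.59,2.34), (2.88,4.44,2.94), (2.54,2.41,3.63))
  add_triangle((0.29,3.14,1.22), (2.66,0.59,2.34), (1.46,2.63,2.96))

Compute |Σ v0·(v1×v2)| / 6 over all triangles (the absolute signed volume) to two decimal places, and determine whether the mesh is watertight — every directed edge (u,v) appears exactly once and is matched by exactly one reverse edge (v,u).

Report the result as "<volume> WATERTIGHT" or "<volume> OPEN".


Per-triangle v0·(v1×v2)/6:
  t1: +0.7286
  t2: +3.6155
  t3: +1.2510
  t4: +2.2089
  t5: -0.6709
  t6: +3.2549
  t7: +5.0455
  t8: -0.0550
  t9: -4.2473
  t10: -1.3654
  t11: +1.7314
  t12: +2.4850
  t13: +3.9810
  t14: +3.2763
  t15: +1.0540
  t16: +1.9643
  t17: +2.0190
  t18: -1.2983
Σ = +24.9786 → |volume| = 24.98

Directed edges: 54 total, each appears once with its reverse present → watertight.

24.98 WATERTIGHT


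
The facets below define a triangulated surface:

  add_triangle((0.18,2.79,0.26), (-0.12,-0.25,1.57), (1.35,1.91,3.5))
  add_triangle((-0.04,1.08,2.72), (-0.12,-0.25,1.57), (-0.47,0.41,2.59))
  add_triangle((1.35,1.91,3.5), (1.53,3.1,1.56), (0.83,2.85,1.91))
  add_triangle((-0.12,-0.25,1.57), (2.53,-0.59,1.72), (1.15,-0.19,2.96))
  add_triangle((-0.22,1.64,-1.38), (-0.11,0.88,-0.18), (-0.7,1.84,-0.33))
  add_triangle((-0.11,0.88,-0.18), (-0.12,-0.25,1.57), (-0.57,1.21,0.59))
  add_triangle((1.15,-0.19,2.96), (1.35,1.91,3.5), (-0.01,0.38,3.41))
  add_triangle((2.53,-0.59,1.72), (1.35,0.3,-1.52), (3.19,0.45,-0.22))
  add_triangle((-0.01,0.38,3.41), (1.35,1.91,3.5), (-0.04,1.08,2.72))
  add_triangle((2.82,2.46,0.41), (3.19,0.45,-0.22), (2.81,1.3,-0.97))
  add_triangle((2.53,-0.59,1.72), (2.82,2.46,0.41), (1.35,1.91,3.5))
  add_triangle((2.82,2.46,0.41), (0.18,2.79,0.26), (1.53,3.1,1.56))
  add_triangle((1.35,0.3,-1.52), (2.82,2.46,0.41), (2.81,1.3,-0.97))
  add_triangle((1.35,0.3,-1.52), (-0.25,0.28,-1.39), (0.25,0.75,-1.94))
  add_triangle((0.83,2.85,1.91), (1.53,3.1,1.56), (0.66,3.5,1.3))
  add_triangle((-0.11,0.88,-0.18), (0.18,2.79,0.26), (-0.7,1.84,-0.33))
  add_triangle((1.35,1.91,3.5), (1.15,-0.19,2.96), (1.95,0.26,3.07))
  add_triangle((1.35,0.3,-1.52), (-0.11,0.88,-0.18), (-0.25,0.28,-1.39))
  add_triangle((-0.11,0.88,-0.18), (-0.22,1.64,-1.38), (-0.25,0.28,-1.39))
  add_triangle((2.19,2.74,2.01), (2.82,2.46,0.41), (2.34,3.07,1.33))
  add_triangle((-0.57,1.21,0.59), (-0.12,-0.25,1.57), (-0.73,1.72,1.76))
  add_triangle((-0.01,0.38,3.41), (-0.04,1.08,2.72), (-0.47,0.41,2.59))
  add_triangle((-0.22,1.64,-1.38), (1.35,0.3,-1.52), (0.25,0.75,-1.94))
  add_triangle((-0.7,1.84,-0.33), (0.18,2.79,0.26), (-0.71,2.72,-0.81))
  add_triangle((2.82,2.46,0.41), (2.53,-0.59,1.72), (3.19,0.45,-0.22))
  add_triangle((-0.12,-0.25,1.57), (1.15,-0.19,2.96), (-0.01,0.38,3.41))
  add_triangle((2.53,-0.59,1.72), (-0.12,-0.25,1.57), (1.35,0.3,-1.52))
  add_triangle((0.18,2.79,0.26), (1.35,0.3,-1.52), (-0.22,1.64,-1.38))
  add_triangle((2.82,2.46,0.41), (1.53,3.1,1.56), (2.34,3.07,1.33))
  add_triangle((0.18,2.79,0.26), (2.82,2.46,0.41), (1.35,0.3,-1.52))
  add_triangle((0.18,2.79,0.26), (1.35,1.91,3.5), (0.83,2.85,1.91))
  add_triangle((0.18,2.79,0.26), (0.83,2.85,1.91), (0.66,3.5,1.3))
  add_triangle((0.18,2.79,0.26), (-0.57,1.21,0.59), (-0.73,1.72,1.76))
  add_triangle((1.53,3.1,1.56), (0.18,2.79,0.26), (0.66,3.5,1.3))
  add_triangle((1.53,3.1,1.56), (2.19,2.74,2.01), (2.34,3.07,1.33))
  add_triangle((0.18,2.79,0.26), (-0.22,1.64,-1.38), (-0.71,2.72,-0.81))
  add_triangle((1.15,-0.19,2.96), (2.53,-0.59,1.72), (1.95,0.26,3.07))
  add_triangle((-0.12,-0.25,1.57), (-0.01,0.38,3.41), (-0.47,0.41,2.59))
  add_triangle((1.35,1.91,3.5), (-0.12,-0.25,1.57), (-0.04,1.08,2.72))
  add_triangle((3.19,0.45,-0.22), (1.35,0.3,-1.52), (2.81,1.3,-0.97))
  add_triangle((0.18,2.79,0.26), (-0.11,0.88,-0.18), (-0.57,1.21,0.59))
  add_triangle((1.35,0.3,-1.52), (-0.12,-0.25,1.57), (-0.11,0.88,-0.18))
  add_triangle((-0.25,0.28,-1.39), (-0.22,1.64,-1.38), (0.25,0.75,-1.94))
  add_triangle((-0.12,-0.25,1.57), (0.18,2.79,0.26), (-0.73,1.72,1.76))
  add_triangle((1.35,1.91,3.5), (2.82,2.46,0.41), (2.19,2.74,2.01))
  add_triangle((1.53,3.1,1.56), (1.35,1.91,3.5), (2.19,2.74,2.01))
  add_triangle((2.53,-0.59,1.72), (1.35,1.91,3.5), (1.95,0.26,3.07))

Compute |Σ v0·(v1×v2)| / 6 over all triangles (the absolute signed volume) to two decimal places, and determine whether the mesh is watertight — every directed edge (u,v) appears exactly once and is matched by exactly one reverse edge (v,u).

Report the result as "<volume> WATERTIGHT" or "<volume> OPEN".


26.06 OPEN

Per-triangle v0·(v1×v2)/6:
  t1: +1.0693
  t2: -0.1438
  t3: +0.8565
  t4: +0.3098
  t5: -0.0721
  t6: -0.0747
  t7: +1.4028
  t8: +0.6080
  t9: +0.6283
  t10: +1.1414
  t11: +4.8085
  t12: +1.4612
  t13: +0.3600
  t14: +0.1360
  t15: +0.3998
  t16: -0.0609
  t17: +0.7997
  t18: -0.3172
  t19: +0.0300
  t20: +0.4320
  t21: +0.0716
  t22: +0.2020
  t23: +0.3759
  t24: +0.1984
  t25: +2.3814
  t26: +0.3139
  t27: -0.1424
  t28: +1.1830
  t29: +0.1745
  t30: +2.0274
  t31: +0.0600
  t32: +0.0394
  t33: +0.2954
  t34: +0.3456
  t35: +0.3620
  t36: +0.4700
  t37: +0.5990
  t38: +0.1196
  t39: -0.5320
  t40: +0.6403
  t41: +0.1160
  t42: -0.2767
  t43: +0.1866
  t44: +0.5458
  t45: +0.7059
  t46: +0.9660
  t47: +0.8582
Σ = +26.0613 → |volume| = 26.06

Directed edges: 141 total; 3 unmatched, e.g. (-0.7,1.84,-0.33)→(-0.22,1.64,-1.38) → open.


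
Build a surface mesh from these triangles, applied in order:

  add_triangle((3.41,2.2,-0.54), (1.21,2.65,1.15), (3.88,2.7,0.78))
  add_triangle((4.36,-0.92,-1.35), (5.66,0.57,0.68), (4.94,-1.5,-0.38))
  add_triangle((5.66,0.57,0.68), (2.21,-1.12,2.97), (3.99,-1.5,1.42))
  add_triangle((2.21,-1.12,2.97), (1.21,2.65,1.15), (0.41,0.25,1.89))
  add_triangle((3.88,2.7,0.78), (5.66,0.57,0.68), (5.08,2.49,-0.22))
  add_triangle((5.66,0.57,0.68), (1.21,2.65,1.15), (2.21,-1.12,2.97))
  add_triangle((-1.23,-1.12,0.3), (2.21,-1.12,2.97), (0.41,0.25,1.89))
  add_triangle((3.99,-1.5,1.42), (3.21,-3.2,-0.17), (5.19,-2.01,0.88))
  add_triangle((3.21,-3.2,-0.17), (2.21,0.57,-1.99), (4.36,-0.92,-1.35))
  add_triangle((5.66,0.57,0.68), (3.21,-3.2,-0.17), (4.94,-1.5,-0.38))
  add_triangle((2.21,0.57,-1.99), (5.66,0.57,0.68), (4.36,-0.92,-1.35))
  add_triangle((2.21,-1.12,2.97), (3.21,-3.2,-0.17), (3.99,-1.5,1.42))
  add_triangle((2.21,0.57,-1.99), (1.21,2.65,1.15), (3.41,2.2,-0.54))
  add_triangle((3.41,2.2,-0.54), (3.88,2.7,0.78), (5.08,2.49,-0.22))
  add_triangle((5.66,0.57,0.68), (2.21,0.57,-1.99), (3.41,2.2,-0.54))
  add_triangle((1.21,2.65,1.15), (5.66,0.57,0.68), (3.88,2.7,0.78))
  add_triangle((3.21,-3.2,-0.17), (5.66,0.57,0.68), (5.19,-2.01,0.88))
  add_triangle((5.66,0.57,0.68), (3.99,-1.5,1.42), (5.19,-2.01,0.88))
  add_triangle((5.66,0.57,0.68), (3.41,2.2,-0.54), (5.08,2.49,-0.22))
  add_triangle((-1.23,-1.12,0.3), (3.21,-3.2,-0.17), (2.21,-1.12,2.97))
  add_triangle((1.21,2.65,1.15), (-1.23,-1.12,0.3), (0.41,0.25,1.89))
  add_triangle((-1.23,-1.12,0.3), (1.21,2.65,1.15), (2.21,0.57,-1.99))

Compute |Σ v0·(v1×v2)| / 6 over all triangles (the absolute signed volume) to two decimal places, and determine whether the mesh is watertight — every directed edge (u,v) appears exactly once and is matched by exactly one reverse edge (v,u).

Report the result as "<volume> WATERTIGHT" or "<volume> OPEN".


47.97 OPEN

Per-triangle v0·(v1×v2)/6:
  t1: +1.3314
  t2: +2.2827
  t3: +3.6607
  t4: +1.6897
  t5: +2.3945
  t6: +7.7222
  t7: +1.1891
  t8: +1.2305
  t9: +1.7731
  t10: +2.1885
  t11: +3.5059
  t12: +3.1466
  t13: +1.0899
  t14: +0.6894
  t15: +3.6390
  t16: +1.4400
  t17: +2.1799
  t18: +1.7872
  t19: +0.3182
  t20: +4.0109
  t21: +0.6681
  t22: +0.0332
Σ = +47.9708 → |volume| = 47.97

Directed edges: 66 total; 6 unmatched, e.g. (4.94,-1.5,-0.38)→(4.36,-0.92,-1.35) → open.


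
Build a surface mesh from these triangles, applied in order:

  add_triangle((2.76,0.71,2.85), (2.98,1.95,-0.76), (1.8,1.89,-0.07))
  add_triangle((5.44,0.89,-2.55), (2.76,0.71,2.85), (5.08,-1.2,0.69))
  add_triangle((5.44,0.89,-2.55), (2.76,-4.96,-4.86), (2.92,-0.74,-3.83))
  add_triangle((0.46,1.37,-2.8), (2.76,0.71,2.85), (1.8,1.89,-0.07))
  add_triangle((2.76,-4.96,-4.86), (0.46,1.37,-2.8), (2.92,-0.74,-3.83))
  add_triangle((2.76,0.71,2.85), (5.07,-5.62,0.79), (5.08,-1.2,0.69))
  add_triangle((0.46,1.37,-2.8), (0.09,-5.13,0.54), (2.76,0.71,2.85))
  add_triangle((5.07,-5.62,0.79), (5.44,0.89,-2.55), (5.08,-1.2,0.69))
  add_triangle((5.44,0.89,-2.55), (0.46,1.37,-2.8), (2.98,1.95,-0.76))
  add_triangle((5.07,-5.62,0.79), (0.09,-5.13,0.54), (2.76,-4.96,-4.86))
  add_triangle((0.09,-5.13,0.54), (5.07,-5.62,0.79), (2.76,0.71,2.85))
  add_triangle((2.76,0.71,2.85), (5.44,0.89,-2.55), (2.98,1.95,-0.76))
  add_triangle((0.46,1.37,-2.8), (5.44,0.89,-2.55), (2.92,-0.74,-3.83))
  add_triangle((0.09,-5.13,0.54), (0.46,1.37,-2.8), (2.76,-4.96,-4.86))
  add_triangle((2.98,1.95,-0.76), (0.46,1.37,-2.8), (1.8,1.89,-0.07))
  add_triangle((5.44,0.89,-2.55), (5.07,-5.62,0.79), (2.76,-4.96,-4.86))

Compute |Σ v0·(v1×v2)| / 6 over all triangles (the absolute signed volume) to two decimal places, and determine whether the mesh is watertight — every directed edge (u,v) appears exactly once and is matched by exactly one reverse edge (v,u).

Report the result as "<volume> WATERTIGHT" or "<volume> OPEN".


128.32 WATERTIGHT

Per-triangle v0·(v1×v2)/6:
  t1: +1.4688
  t2: +8.3506
  t3: +8.1387
  t4: -1.0392
  t5: +5.4517
  t6: +9.3844
  t7: -7.5058
  t8: +12.1279
  t9: +4.1744
  t10: +23.3304
  t11: +11.9614
  t12: +5.3452
  t13: +5.7426
  t14: +3.8422
  t15: +1.1554
  t16: +36.3903
Σ = +128.3188 → |volume| = 128.32

Directed edges: 48 total, each appears once with its reverse present → watertight.


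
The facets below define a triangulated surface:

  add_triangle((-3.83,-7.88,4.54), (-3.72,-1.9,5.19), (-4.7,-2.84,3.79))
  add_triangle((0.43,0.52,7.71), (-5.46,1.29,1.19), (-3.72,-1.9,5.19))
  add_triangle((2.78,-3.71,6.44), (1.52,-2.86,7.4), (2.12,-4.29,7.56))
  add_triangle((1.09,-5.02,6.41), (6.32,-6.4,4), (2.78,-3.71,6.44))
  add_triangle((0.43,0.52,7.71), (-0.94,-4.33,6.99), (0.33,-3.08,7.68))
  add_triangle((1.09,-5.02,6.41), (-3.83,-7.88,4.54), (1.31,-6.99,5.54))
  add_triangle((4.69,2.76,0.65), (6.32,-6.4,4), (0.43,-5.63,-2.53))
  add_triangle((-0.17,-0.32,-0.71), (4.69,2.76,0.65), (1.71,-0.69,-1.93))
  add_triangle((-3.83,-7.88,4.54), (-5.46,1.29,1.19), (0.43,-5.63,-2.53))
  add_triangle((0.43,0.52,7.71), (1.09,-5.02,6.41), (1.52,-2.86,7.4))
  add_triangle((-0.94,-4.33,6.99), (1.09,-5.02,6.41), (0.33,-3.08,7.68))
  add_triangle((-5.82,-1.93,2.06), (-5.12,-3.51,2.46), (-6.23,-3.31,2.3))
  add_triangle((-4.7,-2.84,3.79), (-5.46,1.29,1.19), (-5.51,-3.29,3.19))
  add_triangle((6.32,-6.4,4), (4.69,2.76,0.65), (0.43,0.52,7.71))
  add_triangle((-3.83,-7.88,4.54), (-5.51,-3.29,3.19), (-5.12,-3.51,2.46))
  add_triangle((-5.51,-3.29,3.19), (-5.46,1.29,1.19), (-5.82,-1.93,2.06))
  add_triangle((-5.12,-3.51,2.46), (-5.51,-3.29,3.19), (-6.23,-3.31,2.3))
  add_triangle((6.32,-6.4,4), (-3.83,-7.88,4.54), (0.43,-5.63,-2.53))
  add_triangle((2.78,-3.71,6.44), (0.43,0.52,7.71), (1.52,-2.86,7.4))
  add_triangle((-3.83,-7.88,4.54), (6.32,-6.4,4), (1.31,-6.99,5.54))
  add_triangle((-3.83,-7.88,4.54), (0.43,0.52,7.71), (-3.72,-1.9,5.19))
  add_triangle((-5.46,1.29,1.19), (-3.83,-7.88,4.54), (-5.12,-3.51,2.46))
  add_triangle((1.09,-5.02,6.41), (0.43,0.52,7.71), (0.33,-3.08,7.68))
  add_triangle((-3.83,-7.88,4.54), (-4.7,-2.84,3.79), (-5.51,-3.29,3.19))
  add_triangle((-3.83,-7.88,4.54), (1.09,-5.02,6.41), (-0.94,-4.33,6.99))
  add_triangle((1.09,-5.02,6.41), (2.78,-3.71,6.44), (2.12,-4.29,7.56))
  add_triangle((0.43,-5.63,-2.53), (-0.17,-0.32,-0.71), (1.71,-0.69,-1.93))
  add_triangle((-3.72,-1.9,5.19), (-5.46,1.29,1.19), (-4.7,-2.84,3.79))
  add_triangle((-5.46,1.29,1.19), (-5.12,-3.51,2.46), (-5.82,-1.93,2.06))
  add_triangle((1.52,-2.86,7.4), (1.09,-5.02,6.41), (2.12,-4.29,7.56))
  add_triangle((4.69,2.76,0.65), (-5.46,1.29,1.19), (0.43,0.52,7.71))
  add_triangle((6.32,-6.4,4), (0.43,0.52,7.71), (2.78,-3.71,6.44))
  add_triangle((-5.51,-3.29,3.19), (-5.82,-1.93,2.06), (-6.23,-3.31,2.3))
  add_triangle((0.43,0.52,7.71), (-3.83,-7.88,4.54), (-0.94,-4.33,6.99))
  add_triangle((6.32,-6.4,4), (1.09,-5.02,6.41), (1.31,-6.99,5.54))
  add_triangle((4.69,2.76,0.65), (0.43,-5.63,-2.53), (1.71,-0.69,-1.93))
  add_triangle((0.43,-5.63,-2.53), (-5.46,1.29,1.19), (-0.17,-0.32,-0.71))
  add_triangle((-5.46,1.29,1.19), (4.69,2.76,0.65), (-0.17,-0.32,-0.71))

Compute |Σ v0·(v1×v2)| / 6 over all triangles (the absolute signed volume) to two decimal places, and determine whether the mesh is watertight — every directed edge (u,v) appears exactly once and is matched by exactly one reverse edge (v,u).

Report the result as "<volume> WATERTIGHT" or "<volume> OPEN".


458.04 WATERTIGHT

Per-triangle v0·(v1×v2)/6:
  t1: +9.9446
  t2: +22.2112
  t3: +1.6048
  t4: +13.9160
  t5: +5.5417
  t6: +14.7352
  t7: +34.8498
  t8: +0.5376
  t9: +38.1168
  t10: +4.5961
  t11: +5.4805
  t12: -0.6149
  t13: +4.4057
  t14: +61.1656
  t15: +3.5557
  t16: +2.6749
  t17: +0.7333
  t18: +72.8108
  t19: +4.5525
  t20: +16.8033
  t21: +30.3708
  t22: -5.1686
  t23: +4.0756
  t24: +5.4187
  t25: +15.4598
  t26: +1.7464
  t27: +1.1761
  t28: +8.7491
  t29: -0.6429
  t30: +2.1609
  t31: +26.5228
  t32: +11.7209
  t33: +1.3614
  t34: +11.2038
  t35: +14.6905
  t36: +6.5314
  t37: +2.9598
  t38: +2.0815
Σ = +458.0393 → |volume| = 458.04

Directed edges: 114 total, each appears once with its reverse present → watertight.


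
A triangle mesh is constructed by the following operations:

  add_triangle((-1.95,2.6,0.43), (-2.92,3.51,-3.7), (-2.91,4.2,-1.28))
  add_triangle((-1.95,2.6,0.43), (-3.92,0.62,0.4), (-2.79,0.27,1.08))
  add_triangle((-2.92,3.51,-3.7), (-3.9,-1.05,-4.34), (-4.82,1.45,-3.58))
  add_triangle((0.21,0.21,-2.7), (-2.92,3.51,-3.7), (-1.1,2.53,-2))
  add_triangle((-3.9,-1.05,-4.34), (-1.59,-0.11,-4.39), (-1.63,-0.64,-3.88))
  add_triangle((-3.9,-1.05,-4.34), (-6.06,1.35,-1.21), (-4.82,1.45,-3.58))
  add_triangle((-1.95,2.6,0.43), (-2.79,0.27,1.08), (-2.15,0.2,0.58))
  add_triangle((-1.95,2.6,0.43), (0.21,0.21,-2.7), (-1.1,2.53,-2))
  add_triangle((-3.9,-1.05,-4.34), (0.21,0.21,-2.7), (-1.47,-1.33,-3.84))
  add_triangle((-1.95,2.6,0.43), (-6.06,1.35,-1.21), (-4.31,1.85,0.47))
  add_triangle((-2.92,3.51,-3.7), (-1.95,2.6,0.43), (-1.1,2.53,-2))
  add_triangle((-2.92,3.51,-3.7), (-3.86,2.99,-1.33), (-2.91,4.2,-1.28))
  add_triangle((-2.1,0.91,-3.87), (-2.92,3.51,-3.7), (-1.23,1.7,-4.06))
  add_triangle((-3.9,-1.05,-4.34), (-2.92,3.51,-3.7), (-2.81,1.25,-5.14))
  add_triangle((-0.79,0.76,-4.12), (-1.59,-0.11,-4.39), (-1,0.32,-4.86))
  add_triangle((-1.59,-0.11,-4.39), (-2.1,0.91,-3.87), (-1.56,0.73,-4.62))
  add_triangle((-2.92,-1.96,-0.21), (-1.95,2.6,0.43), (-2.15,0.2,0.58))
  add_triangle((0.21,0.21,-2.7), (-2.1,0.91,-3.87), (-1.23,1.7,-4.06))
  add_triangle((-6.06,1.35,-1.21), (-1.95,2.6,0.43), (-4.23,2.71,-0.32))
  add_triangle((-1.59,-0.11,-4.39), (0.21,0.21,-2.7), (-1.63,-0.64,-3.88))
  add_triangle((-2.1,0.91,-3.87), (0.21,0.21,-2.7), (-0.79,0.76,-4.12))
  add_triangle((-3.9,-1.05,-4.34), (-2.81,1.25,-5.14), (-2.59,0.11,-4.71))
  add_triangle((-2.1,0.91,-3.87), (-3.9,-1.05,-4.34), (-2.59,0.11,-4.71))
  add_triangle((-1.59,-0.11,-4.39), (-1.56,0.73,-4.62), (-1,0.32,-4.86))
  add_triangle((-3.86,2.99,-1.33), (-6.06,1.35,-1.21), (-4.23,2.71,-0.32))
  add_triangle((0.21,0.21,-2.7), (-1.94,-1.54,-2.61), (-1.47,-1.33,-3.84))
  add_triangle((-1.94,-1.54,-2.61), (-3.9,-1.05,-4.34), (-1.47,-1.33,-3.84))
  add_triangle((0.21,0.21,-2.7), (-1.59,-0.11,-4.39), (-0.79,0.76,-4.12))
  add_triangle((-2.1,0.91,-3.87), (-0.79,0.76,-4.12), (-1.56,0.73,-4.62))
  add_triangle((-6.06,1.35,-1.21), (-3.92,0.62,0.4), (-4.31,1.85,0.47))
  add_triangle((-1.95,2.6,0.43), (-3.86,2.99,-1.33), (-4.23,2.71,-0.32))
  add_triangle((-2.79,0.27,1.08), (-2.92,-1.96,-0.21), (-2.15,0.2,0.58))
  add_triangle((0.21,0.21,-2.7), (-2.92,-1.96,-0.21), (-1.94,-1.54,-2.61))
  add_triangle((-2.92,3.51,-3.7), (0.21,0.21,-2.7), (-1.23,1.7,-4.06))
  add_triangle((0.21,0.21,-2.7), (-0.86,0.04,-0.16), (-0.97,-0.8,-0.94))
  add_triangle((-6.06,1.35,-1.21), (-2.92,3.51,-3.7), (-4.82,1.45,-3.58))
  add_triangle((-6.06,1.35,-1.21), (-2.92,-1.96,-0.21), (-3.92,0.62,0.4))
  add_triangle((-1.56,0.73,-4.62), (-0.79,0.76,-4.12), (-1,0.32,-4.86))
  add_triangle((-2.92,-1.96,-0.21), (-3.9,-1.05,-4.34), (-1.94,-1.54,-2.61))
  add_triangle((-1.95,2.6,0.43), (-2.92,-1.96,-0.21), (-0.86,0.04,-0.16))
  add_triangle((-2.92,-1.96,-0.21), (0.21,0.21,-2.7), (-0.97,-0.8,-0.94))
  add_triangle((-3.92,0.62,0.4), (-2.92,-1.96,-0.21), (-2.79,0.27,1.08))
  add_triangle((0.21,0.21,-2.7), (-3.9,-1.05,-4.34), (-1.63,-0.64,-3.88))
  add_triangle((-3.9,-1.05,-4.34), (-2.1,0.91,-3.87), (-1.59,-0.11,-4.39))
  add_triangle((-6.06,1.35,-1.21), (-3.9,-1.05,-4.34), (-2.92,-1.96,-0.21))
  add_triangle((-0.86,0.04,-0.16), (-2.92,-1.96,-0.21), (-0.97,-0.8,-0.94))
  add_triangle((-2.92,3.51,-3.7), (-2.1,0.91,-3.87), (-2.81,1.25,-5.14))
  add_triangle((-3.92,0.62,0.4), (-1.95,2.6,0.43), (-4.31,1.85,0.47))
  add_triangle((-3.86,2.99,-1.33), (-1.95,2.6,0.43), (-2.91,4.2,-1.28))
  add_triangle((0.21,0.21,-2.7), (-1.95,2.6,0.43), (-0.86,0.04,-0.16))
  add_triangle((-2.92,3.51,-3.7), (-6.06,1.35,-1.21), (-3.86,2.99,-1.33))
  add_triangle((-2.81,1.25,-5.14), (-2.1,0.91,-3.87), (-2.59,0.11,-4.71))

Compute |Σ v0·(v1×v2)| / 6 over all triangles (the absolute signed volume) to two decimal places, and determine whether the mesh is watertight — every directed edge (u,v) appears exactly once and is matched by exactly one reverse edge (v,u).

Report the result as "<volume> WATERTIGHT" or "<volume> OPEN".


68.52 WATERTIGHT

Per-triangle v0·(v1×v2)/6:
  t1: -0.6912
  t2: +1.2166
  t3: +5.7860
  t4: +1.6070
  t5: +0.7698
  t6: +6.4262
  t7: -0.2841
  t8: -0.5599
  t9: +2.0013
  t10: +2.1739
  t11: +1.7806
  t12: +3.1497
  t13: +2.0955
  t14: +5.0336
  t15: -0.2532
  t16: +0.5156
  t17: -0.9415
  t18: +1.0720
  t19: +0.3154
  t20: +0.4261
  t21: -0.1706
  t22: +1.3276
  t23: -0.9484
  t24: +0.4338
  t25: +2.1271
  t26: -0.1834
  t27: +1.1841
  t28: +0.6076
  t29: +0.2048
  t30: +1.4033
  t31: +1.1989
  t32: -0.2580
  t33: -0.3972
  t34: +0.2433
  t35: -0.3557
  t36: +6.3754
  t37: +3.0229
  t38: +0.2611
  t39: +2.3548
  t40: -0.3580
  t41: +0.2260
  t42: +1.3152
  t43: -0.5897
  t44: +2.1962
  t45: +10.1126
  t46: -0.2685
  t47: +0.0112
  t48: +0.1311
  t49: +1.5738
  t50: -1.0101
  t51: +5.0906
  t52: +0.0143
Σ = +68.5155 → |volume| = 68.52

Directed edges: 156 total, each appears once with its reverse present → watertight.


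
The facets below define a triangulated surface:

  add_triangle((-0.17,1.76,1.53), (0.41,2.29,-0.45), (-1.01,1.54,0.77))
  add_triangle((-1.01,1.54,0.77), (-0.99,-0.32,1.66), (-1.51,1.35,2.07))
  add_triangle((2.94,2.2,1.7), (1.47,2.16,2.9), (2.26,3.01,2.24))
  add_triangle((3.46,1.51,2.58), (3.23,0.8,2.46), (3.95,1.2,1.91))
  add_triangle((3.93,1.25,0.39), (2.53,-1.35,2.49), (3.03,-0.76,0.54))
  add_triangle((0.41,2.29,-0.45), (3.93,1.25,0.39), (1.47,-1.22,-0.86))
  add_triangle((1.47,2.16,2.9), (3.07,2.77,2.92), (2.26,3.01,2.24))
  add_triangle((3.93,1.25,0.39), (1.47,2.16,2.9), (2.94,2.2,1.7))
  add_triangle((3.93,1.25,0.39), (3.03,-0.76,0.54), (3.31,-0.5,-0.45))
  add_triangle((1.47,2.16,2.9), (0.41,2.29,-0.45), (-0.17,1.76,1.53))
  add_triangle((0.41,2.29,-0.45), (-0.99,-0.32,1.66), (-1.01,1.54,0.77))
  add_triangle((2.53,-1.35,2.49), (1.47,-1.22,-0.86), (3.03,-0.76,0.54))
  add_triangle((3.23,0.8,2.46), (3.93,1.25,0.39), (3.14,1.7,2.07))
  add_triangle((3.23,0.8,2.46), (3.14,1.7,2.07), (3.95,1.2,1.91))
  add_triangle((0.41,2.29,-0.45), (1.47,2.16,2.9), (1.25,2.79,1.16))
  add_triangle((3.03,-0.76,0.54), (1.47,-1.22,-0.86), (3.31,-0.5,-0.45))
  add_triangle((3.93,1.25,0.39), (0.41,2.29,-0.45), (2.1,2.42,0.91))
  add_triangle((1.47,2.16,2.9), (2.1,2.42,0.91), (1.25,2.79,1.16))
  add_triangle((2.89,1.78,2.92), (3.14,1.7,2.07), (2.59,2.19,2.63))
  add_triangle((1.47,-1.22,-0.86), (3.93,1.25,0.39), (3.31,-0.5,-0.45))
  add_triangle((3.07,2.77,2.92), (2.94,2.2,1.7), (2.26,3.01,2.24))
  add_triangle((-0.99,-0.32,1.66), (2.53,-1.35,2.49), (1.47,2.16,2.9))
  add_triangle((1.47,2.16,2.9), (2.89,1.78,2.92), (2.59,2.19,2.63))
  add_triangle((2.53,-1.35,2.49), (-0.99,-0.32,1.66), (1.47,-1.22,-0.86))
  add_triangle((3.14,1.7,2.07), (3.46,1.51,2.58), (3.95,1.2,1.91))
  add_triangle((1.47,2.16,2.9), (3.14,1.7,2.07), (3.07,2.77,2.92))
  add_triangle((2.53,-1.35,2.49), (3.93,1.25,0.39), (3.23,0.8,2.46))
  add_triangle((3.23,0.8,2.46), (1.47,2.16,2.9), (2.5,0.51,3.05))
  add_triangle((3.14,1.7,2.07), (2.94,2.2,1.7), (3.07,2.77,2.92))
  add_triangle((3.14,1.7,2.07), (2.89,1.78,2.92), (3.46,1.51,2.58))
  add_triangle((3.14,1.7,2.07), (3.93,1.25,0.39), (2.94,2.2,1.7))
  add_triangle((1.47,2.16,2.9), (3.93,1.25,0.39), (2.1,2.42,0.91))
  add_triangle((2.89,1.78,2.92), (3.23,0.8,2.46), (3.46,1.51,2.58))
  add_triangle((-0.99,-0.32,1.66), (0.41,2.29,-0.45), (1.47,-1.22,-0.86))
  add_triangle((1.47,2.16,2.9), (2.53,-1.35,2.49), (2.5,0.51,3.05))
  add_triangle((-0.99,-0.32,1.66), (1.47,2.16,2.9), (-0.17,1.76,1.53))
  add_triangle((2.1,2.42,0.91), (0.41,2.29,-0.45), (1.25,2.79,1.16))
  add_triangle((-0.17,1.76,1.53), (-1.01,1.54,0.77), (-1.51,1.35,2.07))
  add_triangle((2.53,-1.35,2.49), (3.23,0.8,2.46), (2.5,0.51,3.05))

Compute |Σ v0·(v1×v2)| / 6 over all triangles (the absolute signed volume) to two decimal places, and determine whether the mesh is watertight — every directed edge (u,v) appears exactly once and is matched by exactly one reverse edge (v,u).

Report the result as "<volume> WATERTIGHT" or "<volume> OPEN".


30.71 OPEN

Per-triangle v0·(v1×v2)/6:
  t1: +0.7219
  t2: +0.1378
  t3: -0.8401
  t4: +0.3795
  t5: +2.1901
  t6: +1.9652
  t7: +0.7075
  t8: -0.7207
  t9: +1.1223
  t10: +1.3911
  t11: -0.4019
  t12: +1.2820
  t13: +1.2446
  t14: -0.5070
  t15: +0.2460
  t16: +0.6342
  t17: +1.5556
  t18: +0.9680
  t19: +0.3144
  t20: +0.1626
  t21: +0.5237
  t22: +3.7905
  t23: +0.3974
  t24: +1.3090
  t25: +0.2788
  t26: +0.4798
  t27: +2.6861
  t28: +1.2126
  t29: +0.4234
  t30: +0.2266
  t31: +0.8100
  t32: +2.3829
  t33: +0.2844
  t34: -0.6377
  t35: +0.3980
  t36: +1.2605
  t37: +0.6898
  t38: +0.4566
  t39: +1.1863
Σ = +30.7116 → |volume| = 30.71

Directed edges: 117 total; 9 unmatched, e.g. (-0.99,-0.32,1.66)→(-1.51,1.35,2.07) → open.


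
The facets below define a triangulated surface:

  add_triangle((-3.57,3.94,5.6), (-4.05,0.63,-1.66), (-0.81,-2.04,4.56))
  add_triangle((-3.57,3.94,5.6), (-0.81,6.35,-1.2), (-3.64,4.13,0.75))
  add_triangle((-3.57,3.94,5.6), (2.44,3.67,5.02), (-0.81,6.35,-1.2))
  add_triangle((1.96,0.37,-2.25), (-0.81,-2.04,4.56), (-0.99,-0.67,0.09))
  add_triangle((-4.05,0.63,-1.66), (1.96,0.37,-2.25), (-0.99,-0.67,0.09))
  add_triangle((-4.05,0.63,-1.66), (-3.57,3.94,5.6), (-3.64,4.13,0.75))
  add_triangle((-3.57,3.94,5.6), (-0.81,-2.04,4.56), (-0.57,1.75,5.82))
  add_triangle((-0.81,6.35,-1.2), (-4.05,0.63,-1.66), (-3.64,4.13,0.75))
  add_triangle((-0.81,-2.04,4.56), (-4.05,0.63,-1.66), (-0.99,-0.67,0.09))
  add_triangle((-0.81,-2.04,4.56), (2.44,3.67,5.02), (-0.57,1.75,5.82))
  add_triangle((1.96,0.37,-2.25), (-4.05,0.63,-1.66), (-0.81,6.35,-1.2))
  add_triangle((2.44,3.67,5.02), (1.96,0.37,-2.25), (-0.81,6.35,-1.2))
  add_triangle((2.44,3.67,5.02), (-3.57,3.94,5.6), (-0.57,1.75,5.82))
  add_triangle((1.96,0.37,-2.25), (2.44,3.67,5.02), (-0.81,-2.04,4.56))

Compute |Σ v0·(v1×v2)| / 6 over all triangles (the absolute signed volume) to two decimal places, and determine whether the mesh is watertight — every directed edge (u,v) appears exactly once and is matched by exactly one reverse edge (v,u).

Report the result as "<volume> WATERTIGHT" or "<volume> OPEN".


Per-triangle v0·(v1×v2)/6:
  t1: +21.5033
  t2: +15.9355
  t3: +38.0754
  t4: +1.2180
  t5: +1.4724
  t6: +11.8690
  t7: +10.7930
  t8: +11.5069
  t9: +1.9961
  t10: +8.9386
  t11: +12.4324
  t12: +18.8470
  t13: +12.7482
  t14: +8.6271
Σ = +175.9629 → |volume| = 175.96

Directed edges: 42 total, each appears once with its reverse present → watertight.

175.96 WATERTIGHT


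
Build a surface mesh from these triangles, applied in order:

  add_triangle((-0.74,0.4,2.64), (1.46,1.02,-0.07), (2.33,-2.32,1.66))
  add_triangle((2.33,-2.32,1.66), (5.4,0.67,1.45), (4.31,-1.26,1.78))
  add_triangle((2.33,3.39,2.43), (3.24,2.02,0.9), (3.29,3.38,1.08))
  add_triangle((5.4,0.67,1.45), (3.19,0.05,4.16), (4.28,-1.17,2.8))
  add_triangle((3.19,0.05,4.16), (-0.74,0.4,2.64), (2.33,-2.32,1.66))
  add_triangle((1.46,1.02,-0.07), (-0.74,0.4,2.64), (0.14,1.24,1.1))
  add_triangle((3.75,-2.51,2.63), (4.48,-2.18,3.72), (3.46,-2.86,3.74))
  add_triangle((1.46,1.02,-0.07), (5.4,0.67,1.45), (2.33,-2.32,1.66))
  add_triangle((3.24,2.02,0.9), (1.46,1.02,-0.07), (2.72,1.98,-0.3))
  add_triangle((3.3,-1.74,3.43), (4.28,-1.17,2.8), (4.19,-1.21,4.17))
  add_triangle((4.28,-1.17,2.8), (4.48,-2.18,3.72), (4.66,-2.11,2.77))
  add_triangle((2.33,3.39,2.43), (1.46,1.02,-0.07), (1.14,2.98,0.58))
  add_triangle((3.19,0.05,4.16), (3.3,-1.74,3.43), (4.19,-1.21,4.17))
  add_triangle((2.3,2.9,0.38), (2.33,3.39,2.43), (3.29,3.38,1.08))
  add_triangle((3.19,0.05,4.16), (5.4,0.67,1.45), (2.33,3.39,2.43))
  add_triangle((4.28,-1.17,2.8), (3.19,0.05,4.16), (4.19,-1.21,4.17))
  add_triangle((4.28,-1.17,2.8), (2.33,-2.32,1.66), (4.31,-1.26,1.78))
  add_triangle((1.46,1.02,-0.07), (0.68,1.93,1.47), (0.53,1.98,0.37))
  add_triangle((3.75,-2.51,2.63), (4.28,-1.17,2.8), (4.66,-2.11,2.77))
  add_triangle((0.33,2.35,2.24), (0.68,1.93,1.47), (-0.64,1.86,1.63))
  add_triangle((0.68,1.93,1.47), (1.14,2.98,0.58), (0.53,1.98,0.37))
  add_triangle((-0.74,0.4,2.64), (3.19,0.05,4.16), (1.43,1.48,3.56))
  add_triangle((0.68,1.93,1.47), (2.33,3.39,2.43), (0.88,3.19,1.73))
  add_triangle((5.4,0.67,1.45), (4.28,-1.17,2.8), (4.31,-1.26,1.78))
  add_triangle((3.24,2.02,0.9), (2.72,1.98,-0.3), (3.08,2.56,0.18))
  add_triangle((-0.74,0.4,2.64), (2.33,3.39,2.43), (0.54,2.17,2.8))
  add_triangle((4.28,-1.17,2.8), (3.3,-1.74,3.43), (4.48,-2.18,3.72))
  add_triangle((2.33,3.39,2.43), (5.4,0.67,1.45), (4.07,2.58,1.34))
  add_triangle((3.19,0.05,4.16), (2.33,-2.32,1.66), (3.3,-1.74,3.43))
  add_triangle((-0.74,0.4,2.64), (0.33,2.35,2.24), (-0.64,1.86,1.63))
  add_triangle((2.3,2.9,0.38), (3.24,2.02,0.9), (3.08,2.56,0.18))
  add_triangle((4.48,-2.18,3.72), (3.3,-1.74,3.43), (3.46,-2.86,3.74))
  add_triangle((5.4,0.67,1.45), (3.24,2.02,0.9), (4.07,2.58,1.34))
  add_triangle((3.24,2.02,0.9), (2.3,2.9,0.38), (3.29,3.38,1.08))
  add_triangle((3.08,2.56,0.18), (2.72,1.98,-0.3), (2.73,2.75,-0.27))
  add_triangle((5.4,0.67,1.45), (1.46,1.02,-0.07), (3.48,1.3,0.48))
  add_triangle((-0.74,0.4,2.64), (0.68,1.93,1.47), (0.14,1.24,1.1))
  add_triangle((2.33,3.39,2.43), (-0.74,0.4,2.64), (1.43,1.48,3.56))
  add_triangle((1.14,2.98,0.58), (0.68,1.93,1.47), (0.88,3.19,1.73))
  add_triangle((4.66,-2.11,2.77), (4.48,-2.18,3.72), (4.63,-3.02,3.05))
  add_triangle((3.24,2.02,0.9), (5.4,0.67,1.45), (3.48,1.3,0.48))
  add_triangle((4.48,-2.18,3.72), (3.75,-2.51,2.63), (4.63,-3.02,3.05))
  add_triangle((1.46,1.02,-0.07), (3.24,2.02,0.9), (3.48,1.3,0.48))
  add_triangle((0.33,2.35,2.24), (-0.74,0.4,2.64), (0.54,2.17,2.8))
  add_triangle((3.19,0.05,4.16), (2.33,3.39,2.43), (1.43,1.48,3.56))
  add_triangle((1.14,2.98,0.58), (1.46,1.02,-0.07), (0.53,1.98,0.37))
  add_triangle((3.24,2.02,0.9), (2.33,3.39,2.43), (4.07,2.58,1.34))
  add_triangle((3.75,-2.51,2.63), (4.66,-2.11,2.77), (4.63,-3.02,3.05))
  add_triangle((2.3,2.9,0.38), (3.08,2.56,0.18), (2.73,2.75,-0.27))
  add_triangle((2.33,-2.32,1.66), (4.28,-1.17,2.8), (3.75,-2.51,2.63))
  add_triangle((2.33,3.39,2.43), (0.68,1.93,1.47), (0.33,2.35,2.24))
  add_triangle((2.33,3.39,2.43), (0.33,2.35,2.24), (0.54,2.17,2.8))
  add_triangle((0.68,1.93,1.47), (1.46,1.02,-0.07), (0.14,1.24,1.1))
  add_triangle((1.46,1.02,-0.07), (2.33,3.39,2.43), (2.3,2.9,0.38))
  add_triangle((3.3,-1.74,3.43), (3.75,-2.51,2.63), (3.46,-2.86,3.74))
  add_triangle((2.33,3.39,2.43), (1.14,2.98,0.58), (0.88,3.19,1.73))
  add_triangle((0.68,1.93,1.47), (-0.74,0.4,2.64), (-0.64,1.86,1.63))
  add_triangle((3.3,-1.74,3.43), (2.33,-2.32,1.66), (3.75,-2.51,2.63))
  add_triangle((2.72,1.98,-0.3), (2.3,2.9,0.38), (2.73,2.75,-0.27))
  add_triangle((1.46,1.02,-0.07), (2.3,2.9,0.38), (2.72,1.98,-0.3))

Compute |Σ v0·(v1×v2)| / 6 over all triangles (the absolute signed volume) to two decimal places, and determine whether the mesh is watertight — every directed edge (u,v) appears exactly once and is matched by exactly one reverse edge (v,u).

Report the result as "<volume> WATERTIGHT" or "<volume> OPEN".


41.36 WATERTIGHT

Per-triangle v0·(v1×v2)/6:
  t1: -2.8973
  t2: -0.2086
  t3: +1.1055
  t4: +4.5436
  t5: +4.2150
  t6: -0.4769
  t7: +0.8685
  t8: +0.3040
  t9: +0.0104
  t10: +0.7955
  t11: +0.6605
  t12: +1.0784
  t13: +0.6403
  t14: +0.6952
  t15: +9.7808
  t16: +1.0353
  t17: +1.2561
  t18: -0.4486
  t19: -0.4005
  t20: +0.1534
  t21: +0.1241
  t22: +2.4227
  t23: +0.2675
  t24: +1.7131
  t25: +0.2610
  t26: +0.5514
  t27: +0.3945
  t28: +2.6800
  t29: -0.2188
  t30: +0.8418
  t31: +0.4454
  t32: +0.5190
  t33: +0.3038
  t34: +0.3173
  t35: +0.1752
  t36: +0.0179
  t37: +0.1789
  t38: +1.9819
  t39: -0.1529
  t40: +0.7232
  t41: +0.6852
  t42: +0.1294
  t43: +0.2522
  t44: +0.4363
  t45: +3.4939
  t46: +0.0385
  t47: +0.1782
  t48: -0.0998
  t49: +0.2785
  t50: +0.0684
  t51: +0.1401
  t52: +0.6051
  t53: +0.0258
  t54: -0.5896
  t55: -0.7642
  t56: +0.8684
  t57: -0.9126
  t58: +0.5378
  t59: -0.2018
  t60: -0.0629
Σ = +41.3648 → |volume| = 41.36

Directed edges: 180 total, each appears once with its reverse present → watertight.


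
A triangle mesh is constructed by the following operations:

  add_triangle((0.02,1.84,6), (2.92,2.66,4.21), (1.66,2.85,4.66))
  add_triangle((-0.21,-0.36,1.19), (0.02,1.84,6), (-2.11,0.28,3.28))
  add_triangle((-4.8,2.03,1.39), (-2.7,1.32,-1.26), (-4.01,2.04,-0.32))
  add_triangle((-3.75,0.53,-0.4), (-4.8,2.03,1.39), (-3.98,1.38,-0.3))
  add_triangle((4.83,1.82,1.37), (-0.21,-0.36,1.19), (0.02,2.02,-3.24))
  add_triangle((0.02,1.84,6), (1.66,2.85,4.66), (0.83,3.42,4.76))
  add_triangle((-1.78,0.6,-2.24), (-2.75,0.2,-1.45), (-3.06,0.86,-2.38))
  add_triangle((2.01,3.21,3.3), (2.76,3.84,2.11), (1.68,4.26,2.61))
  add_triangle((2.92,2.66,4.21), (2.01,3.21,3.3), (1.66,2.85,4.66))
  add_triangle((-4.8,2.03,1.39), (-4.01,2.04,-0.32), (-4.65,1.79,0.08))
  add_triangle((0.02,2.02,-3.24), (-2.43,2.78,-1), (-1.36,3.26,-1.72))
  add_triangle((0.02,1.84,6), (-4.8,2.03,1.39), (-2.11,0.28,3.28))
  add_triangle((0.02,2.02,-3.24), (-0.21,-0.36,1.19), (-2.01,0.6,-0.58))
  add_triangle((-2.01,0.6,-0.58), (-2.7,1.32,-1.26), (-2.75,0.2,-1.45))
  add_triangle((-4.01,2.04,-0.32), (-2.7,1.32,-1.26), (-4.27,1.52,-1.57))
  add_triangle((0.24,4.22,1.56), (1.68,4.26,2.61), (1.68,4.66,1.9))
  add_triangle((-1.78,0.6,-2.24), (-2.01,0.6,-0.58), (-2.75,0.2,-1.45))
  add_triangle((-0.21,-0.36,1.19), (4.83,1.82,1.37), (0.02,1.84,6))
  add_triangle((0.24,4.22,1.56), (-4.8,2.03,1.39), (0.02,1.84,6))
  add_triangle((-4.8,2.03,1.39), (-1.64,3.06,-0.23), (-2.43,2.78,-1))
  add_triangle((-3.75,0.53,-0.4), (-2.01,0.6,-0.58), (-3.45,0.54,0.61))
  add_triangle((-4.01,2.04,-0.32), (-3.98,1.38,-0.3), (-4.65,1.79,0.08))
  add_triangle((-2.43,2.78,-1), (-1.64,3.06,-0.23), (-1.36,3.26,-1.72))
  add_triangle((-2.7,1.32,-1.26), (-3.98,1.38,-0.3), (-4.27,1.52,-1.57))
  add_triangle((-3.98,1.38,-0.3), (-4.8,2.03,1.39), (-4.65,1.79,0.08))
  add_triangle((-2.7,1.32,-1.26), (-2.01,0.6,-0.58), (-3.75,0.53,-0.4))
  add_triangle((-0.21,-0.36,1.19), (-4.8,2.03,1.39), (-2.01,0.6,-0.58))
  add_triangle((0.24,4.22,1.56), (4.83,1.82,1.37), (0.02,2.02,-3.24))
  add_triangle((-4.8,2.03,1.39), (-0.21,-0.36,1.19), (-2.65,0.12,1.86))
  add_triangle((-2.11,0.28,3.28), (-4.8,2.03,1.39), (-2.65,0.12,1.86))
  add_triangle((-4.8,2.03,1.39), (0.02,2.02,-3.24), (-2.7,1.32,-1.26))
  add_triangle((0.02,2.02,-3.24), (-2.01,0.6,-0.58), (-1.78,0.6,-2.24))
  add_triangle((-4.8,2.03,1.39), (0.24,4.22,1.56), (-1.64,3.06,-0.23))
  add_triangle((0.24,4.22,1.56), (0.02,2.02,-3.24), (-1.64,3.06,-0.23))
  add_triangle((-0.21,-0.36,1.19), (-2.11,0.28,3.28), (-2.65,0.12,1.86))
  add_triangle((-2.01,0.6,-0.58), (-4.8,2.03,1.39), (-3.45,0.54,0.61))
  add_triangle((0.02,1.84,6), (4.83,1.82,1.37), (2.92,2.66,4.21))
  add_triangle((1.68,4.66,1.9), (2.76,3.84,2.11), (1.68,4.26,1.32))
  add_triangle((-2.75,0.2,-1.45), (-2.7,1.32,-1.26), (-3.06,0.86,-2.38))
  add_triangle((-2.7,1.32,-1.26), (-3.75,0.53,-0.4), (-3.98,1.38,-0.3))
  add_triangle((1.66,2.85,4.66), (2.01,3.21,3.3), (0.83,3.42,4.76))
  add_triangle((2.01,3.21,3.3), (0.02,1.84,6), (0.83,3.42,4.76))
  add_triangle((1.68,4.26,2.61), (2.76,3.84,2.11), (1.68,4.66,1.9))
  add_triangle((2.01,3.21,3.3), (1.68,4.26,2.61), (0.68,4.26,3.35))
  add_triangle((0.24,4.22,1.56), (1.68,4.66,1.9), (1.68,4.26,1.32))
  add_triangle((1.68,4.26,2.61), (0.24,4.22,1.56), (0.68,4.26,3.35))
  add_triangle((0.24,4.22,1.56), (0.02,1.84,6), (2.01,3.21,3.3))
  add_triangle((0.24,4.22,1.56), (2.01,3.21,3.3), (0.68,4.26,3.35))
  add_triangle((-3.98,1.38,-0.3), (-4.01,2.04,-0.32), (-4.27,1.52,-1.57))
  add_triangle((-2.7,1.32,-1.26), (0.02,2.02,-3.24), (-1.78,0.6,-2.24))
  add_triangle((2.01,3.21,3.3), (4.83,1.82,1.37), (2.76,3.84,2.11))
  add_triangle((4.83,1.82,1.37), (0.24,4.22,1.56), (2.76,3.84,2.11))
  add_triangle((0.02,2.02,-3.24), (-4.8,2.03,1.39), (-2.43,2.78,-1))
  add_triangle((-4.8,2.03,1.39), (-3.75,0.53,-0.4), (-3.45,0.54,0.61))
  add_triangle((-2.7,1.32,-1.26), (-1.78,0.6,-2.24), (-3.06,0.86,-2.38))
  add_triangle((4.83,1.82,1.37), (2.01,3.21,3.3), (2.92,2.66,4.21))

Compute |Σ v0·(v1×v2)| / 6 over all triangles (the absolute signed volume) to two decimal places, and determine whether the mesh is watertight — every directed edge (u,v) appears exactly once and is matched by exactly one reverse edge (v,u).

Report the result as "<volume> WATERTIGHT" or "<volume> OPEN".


93.44 OPEN

Per-triangle v0·(v1×v2)/6:
  t1: +1.8780
  t2: +1.3822
  t3: -0.3510
  t4: +0.8666
  t5: -1.2905
  t6: +2.0668
  t7: +0.2149
  t8: +1.3074
  t9: +1.2594
  t10: +0.5579
  t11: +1.2818
  t12: +6.8889
  t13: -0.3892
  t14: +0.2131
  t15: +0.4113
  t16: +0.8509
  t17: -0.3742
  t18: +3.1986
  t19: +18.3536
  t20: +2.2371
  t21: -0.2051
  t22: +0.1876
  t23: +0.8634
  t24: -0.2901
  t25: +0.1021
  t26: +0.0225
  t27: +0.6431
  t28: +13.2066
  t29: -0.5117
  t30: +1.6015
  t31: +2.8526
  t32: -1.0970
  t33: +5.5219
  t34: +4.9957
  t35: +0.3785
  t36: -0.7766
  t37: +2.5377
  t38: +0.5064
  t39: +0.4426
  t40: +0.5697
  t41: +1.1310
  t42: -2.1291
  t43: +0.8718
  t44: +1.3376
  t45: +0.4329
  t46: +1.4764
  t47: +6.9634
  t48: -1.6310
  t49: +0.5374
  t50: +1.6824
  t51: +3.5329
  t52: +1.0490
  t53: +1.7692
  t54: +0.7639
  t55: +0.2876
  t56: +3.2492
Σ = +93.4395 → |volume| = 93.44

Directed edges: 168 total; 6 unmatched, e.g. (-1.36,3.26,-1.72)→(0.02,2.02,-3.24) → open.


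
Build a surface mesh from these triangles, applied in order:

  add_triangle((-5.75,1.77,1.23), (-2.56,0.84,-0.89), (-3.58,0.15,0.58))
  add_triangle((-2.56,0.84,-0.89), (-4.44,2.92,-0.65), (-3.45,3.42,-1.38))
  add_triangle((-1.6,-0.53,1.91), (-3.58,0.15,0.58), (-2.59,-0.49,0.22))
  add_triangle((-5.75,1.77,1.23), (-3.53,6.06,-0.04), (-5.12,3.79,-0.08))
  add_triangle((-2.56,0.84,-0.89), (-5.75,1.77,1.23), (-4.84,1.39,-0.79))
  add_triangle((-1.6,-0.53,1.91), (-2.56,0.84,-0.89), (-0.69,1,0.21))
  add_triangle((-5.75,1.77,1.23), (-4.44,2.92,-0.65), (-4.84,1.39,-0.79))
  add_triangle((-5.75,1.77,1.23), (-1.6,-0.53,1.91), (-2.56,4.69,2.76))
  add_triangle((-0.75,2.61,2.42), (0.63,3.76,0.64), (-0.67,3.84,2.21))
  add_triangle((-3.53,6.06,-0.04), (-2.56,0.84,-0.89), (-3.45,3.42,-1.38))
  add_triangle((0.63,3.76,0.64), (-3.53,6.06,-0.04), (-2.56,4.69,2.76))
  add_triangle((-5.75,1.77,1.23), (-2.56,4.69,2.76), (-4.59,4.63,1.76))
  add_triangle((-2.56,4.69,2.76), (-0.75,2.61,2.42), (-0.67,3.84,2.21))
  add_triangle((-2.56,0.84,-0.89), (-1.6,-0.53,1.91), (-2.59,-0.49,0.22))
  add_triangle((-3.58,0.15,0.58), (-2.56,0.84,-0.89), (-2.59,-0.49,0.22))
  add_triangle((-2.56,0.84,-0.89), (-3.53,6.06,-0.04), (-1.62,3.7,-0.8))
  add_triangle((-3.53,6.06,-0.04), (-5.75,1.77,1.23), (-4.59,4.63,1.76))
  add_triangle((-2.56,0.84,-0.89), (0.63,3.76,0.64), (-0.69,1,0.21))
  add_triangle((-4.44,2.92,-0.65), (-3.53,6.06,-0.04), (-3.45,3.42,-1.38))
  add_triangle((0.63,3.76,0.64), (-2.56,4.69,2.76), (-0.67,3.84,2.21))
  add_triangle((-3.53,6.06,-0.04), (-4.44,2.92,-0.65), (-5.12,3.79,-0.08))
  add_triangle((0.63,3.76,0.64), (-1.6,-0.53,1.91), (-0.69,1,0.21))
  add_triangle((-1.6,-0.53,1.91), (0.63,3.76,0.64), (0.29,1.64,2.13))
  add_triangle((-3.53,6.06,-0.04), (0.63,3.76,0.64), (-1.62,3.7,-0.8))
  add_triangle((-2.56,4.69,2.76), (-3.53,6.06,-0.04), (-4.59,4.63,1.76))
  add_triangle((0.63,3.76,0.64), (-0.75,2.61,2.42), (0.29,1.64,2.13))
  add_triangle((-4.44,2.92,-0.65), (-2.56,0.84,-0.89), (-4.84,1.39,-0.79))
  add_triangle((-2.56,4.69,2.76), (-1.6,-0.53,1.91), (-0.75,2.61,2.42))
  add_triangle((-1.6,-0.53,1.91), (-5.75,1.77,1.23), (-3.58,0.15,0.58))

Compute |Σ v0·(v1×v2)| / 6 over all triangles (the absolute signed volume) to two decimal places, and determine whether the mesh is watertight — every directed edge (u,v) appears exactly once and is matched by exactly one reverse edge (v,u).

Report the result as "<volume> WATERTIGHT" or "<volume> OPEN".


Per-triangle v0·(v1×v2)/6:
  t1: +1.3209
  t2: +0.9851
  t3: +0.6606
  t4: +3.9144
  t5: -0.2285
  t6: -1.0165
  t7: +2.8702
  t8: +8.0303
  t9: +0.4681
  t10: -1.5366
  t11: +7.8344
  t12: +3.9111
  t13: +1.0117
  t14: -0.9055
  t15: +0.5532
  t16: +2.1002
  t17: +6.1601
  t18: -0.6225
  t19: +2.8266
  t20: +1.6487
  t21: +1.7031
  t22: -1.0372
  t23: -1.7719
  t24: +2.5686
  t25: +5.6471
  t26: +1.3960
  t27: +0.6328
  t28: +2.4773
  t29: +1.6124
Σ = +53.2140 → |volume| = 53.21

Directed edges: 87 total; 9 unmatched, e.g. (-5.12,3.79,-0.08)→(-5.75,1.77,1.23) → open.

53.21 OPEN


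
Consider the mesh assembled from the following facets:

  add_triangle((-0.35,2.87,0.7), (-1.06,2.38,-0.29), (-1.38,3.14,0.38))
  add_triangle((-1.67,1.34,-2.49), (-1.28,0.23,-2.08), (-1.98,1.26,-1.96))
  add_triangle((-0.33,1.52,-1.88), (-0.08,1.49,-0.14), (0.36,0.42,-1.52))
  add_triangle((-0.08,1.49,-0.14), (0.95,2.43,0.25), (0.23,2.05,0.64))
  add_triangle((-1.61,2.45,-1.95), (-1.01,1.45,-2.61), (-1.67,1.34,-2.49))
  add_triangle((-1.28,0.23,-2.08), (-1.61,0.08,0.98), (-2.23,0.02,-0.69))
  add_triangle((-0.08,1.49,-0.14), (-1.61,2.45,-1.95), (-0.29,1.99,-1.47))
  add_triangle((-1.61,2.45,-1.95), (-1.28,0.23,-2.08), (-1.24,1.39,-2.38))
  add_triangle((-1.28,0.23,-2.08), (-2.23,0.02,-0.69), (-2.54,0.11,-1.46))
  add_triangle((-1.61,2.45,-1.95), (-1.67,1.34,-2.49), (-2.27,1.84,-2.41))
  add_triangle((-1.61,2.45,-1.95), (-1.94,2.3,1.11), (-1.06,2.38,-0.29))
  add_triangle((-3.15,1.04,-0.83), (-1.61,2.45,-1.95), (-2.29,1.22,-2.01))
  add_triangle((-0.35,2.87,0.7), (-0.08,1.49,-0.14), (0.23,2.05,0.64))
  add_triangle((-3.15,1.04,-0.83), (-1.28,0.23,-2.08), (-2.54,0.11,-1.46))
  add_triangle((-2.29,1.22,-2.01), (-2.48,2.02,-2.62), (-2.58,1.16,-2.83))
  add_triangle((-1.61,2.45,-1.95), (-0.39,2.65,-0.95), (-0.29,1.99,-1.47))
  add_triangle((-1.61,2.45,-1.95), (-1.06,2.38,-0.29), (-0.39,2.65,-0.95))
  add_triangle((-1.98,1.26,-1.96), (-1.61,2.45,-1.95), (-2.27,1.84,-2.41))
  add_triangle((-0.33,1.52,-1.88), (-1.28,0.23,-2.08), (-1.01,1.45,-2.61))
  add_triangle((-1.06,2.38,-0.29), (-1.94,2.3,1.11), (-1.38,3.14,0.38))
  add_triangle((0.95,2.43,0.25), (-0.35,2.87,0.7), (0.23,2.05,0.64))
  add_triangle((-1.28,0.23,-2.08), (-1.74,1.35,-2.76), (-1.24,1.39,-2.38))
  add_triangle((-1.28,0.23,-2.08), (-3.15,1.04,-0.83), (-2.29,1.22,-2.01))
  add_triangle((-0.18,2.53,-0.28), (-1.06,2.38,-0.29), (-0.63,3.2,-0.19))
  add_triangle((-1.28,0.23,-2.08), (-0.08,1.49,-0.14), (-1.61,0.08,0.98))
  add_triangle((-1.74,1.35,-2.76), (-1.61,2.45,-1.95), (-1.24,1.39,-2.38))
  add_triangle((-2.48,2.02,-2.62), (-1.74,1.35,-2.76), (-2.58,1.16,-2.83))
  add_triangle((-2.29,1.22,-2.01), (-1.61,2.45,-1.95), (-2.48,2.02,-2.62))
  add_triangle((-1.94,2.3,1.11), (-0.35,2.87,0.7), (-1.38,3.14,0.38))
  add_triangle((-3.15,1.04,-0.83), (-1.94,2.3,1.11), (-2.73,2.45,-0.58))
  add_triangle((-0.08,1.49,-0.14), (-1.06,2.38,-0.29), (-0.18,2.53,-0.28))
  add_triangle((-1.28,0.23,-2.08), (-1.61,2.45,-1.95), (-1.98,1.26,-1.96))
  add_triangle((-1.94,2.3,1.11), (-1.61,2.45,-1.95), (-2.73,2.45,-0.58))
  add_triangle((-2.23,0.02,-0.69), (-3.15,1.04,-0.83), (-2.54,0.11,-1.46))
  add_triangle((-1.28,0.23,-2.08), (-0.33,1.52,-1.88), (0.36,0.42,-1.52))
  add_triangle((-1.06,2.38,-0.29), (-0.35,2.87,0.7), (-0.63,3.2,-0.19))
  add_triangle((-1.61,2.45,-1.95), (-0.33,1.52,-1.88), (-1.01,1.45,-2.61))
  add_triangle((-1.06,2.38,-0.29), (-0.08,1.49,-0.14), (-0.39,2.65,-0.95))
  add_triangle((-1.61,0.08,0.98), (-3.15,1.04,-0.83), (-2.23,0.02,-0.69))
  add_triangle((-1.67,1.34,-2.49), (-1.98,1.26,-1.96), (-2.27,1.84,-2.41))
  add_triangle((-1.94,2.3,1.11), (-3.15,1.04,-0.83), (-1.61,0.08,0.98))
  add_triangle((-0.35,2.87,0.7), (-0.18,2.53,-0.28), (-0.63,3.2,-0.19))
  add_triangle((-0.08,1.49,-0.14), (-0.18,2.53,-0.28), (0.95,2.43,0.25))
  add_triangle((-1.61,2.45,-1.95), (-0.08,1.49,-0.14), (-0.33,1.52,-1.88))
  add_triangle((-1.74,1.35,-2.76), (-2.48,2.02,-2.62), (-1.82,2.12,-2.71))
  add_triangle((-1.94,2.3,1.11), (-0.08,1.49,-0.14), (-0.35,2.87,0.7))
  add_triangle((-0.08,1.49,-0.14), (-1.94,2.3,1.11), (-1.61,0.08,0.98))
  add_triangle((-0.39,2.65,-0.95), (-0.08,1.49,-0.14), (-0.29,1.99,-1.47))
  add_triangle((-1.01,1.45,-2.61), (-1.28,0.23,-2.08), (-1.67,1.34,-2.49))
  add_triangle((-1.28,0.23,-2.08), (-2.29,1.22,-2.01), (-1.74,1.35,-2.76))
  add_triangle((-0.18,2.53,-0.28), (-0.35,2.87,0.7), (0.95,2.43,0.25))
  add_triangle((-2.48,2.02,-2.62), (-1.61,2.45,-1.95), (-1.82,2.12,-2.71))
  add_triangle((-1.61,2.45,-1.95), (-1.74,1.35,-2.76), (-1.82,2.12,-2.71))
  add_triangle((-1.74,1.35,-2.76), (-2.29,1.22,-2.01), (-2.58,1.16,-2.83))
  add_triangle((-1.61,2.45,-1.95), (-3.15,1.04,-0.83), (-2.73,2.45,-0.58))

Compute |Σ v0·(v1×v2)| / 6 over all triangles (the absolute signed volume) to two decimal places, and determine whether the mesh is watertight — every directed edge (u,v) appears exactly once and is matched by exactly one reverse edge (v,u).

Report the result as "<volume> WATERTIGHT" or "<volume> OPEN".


Per-triangle v0·(v1×v2)/6:
  t1: +0.2731
  t2: +0.2358
  t3: +0.2564
  t4: -0.1830
  t5: +0.4361
  t6: -0.1611
  t7: -0.3928
  t8: -0.3341
  t9: -0.0002
  t10: +0.3118
  t11: +0.8859
  t12: +1.0451
  t13: -0.1224
  t14: +0.5867
  t15: +0.1871
  t16: +0.4189
  t17: +0.6467
  t18: +0.0301
  t19: +0.0618
  t20: +0.2872
  t21: +0.1621
  t22: +0.0976
  t23: +0.5667
  t24: +0.0662
  t25: -1.1317
  t26: +0.2188
  t27: +0.3558
  t28: +0.1262
  t29: +0.5681
  t30: +1.1967
  t31: -0.0091
  t32: -0.4511
  t33: +1.1051
  t34: +0.2582
  t35: +0.5170
  t36: +0.2575
  t37: +0.4133
  t38: +0.1582
  t39: +0.5523
  t40: +0.0943
  t41: +1.6077
  t42: +0.1625
  t43: -0.0061
  t44: +0.5317
  t45: +0.2648
  t46: -0.3729
  t47: -0.0833
  t48: +0.0470
  t49: +0.2755
  t50: +0.3671
  t51: +0.5137
  t52: +0.3049
  t53: -0.0624
  t54: -0.1922
  t55: +1.3809
Σ = +14.3302 → |volume| = 14.33

Directed edges: 165 total; 3 unmatched, e.g. (-0.08,1.49,-0.14)→(0.36,0.42,-1.52) → open.

14.33 OPEN
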